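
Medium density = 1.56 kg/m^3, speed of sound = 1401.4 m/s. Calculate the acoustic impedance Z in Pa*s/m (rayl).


Given values:
  rho = 1.56 kg/m^3
  c = 1401.4 m/s
Formula: Z = rho * c
Z = 1.56 * 1401.4
Z = 2186.18

2186.18 rayl


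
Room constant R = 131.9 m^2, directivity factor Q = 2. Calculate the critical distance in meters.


Given values:
  R = 131.9 m^2, Q = 2
Formula: d_c = 0.141 * sqrt(Q * R)
Compute Q * R = 2 * 131.9 = 263.8
Compute sqrt(263.8) = 16.2419
d_c = 0.141 * 16.2419 = 2.29

2.29 m


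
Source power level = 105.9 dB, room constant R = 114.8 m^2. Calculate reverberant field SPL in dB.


Given values:
  Lw = 105.9 dB, R = 114.8 m^2
Formula: SPL = Lw + 10 * log10(4 / R)
Compute 4 / R = 4 / 114.8 = 0.034843
Compute 10 * log10(0.034843) = -14.5788
SPL = 105.9 + (-14.5788) = 91.32

91.32 dB


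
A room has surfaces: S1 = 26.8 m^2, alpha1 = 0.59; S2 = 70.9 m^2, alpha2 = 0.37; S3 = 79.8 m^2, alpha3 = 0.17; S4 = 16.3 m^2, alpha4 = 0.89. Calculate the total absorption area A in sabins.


Given surfaces:
  Surface 1: 26.8 * 0.59 = 15.812
  Surface 2: 70.9 * 0.37 = 26.233
  Surface 3: 79.8 * 0.17 = 13.566
  Surface 4: 16.3 * 0.89 = 14.507
Formula: A = sum(Si * alpha_i)
A = 15.812 + 26.233 + 13.566 + 14.507
A = 70.12

70.12 sabins


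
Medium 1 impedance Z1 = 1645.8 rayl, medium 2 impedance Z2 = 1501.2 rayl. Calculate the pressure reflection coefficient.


Given values:
  Z1 = 1645.8 rayl, Z2 = 1501.2 rayl
Formula: R = (Z2 - Z1) / (Z2 + Z1)
Numerator: Z2 - Z1 = 1501.2 - 1645.8 = -144.6
Denominator: Z2 + Z1 = 1501.2 + 1645.8 = 3147.0
R = -144.6 / 3147.0 = -0.0459

-0.0459


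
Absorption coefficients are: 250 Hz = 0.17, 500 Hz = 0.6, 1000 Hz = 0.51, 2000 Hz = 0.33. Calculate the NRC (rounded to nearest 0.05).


Given values:
  a_250 = 0.17, a_500 = 0.6
  a_1000 = 0.51, a_2000 = 0.33
Formula: NRC = (a250 + a500 + a1000 + a2000) / 4
Sum = 0.17 + 0.6 + 0.51 + 0.33 = 1.61
NRC = 1.61 / 4 = 0.4025
Rounded to nearest 0.05: 0.4

0.4


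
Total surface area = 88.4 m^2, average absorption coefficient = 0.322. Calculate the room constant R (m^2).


Given values:
  S = 88.4 m^2, alpha = 0.322
Formula: R = S * alpha / (1 - alpha)
Numerator: 88.4 * 0.322 = 28.4648
Denominator: 1 - 0.322 = 0.678
R = 28.4648 / 0.678 = 41.98

41.98 m^2


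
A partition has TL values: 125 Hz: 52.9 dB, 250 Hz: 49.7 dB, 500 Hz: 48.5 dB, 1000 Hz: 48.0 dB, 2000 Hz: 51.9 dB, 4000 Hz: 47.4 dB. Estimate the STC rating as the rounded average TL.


Given TL values at each frequency:
  125 Hz: 52.9 dB
  250 Hz: 49.7 dB
  500 Hz: 48.5 dB
  1000 Hz: 48.0 dB
  2000 Hz: 51.9 dB
  4000 Hz: 47.4 dB
Formula: STC ~ round(average of TL values)
Sum = 52.9 + 49.7 + 48.5 + 48.0 + 51.9 + 47.4 = 298.4
Average = 298.4 / 6 = 49.73
Rounded: 50

50


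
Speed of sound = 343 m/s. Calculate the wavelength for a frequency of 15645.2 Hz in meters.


Given values:
  c = 343 m/s, f = 15645.2 Hz
Formula: lambda = c / f
lambda = 343 / 15645.2
lambda = 0.0219

0.0219 m


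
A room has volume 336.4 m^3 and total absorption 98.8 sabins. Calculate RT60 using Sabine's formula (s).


Given values:
  V = 336.4 m^3
  A = 98.8 sabins
Formula: RT60 = 0.161 * V / A
Numerator: 0.161 * 336.4 = 54.1604
RT60 = 54.1604 / 98.8 = 0.548

0.548 s


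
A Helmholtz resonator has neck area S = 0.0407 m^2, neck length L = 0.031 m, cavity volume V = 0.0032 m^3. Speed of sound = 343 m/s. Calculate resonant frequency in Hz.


Given values:
  S = 0.0407 m^2, L = 0.031 m, V = 0.0032 m^3, c = 343 m/s
Formula: f = (c / (2*pi)) * sqrt(S / (V * L))
Compute V * L = 0.0032 * 0.031 = 9.92e-05
Compute S / (V * L) = 0.0407 / 9.92e-05 = 410.2823
Compute sqrt(410.2823) = 20.255426
Compute c / (2*pi) = 343 / 6.283185 = 54.590148
f = 54.590148 * 20.255426 = 1105.75

1105.75 Hz


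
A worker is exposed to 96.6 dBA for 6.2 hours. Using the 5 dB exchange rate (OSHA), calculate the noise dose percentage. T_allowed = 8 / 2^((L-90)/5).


Given values:
  L = 96.6 dBA, T = 6.2 hours
Formula: T_allowed = 8 / 2^((L - 90) / 5)
Compute exponent: (96.6 - 90) / 5 = 1.32
Compute 2^(1.32) = 2.496661
T_allowed = 8 / 2.496661 = 3.20428 hours
Dose = (T / T_allowed) * 100
Dose = (6.2 / 3.20428) * 100 = 193.49

193.49 %


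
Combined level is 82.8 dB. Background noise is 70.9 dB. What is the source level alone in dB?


Given values:
  L_total = 82.8 dB, L_bg = 70.9 dB
Formula: L_source = 10 * log10(10^(L_total/10) - 10^(L_bg/10))
Convert to linear:
  10^(82.8/10) = 190546071.7963
  10^(70.9/10) = 12302687.7081
Difference: 190546071.7963 - 12302687.7081 = 178243384.0882
L_source = 10 * log10(178243384.0882) = 82.51

82.51 dB


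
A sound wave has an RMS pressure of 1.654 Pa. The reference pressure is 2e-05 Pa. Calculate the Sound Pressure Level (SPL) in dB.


Given values:
  p = 1.654 Pa
  p_ref = 2e-05 Pa
Formula: SPL = 20 * log10(p / p_ref)
Compute ratio: p / p_ref = 1.654 / 2e-05 = 82700
Compute log10: log10(82700) = 4.917506
Multiply: SPL = 20 * 4.917506 = 98.35

98.35 dB


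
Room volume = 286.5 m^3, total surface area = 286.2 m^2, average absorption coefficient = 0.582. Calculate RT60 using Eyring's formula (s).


Given values:
  V = 286.5 m^3, S = 286.2 m^2, alpha = 0.582
Formula: RT60 = 0.161 * V / (-S * ln(1 - alpha))
Compute ln(1 - 0.582) = ln(0.418) = -0.872274
Denominator: -286.2 * -0.872274 = 249.6448
Numerator: 0.161 * 286.5 = 46.1265
RT60 = 46.1265 / 249.6448 = 0.185

0.185 s


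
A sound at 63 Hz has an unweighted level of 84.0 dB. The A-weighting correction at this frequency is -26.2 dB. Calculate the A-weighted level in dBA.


Given values:
  SPL = 84.0 dB
  A-weighting at 63 Hz = -26.2 dB
Formula: L_A = SPL + A_weight
L_A = 84.0 + (-26.2)
L_A = 57.8

57.8 dBA


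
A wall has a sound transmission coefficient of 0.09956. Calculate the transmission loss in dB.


Given values:
  tau = 0.09956
Formula: TL = 10 * log10(1 / tau)
Compute 1 / tau = 1 / 0.09956 = 10.0442
Compute log10(10.0442) = 1.001915
TL = 10 * 1.001915 = 10.02

10.02 dB


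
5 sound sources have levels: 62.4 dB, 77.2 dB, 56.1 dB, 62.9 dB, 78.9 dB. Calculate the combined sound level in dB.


Formula: L_total = 10 * log10( sum(10^(Li/10)) )
  Source 1: 10^(62.4/10) = 1737800.8287
  Source 2: 10^(77.2/10) = 52480746.025
  Source 3: 10^(56.1/10) = 407380.2778
  Source 4: 10^(62.9/10) = 1949844.5998
  Source 5: 10^(78.9/10) = 77624711.6629
Sum of linear values = 134200483.3942
L_total = 10 * log10(134200483.3942) = 81.28

81.28 dB


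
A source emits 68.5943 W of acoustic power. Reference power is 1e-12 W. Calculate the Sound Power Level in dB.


Given values:
  W = 68.5943 W
  W_ref = 1e-12 W
Formula: SWL = 10 * log10(W / W_ref)
Compute ratio: W / W_ref = 68594300000000
Compute log10: log10(68594300000000) = 13.836288
Multiply: SWL = 10 * 13.836288 = 138.36

138.36 dB


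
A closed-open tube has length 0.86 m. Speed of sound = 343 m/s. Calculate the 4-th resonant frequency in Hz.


Given values:
  Tube type: closed-open, L = 0.86 m, c = 343 m/s, n = 4
Formula: f_n = (2n - 1) * c / (4 * L)
Compute 2n - 1 = 2*4 - 1 = 7
Compute 4 * L = 4 * 0.86 = 3.44
f = 7 * 343 / 3.44
f = 697.97

697.97 Hz


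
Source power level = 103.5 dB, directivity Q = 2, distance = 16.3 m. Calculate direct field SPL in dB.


Given values:
  Lw = 103.5 dB, Q = 2, r = 16.3 m
Formula: SPL = Lw + 10 * log10(Q / (4 * pi * r^2))
Compute 4 * pi * r^2 = 4 * pi * 16.3^2 = 3338.759
Compute Q / denom = 2 / 3338.759 = 0.00059902
Compute 10 * log10(0.00059902) = -32.2256
SPL = 103.5 + (-32.2256) = 71.27

71.27 dB


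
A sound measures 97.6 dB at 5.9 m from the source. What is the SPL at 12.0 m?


Given values:
  SPL1 = 97.6 dB, r1 = 5.9 m, r2 = 12.0 m
Formula: SPL2 = SPL1 - 20 * log10(r2 / r1)
Compute ratio: r2 / r1 = 12.0 / 5.9 = 2.0339
Compute log10: log10(2.0339) = 0.30833
Compute drop: 20 * 0.30833 = 6.1666
SPL2 = 97.6 - 6.1666 = 91.43

91.43 dB


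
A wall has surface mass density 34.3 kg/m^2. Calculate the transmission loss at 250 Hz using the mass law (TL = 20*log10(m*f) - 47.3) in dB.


Given values:
  m = 34.3 kg/m^2, f = 250 Hz
Formula: TL = 20 * log10(m * f) - 47.3
Compute m * f = 34.3 * 250 = 8575.0
Compute log10(8575.0) = 3.933234
Compute 20 * 3.933234 = 78.6647
TL = 78.6647 - 47.3 = 31.36

31.36 dB


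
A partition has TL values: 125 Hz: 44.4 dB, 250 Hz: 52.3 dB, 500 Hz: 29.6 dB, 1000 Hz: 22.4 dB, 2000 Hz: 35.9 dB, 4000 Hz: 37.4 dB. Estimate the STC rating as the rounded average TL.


Given TL values at each frequency:
  125 Hz: 44.4 dB
  250 Hz: 52.3 dB
  500 Hz: 29.6 dB
  1000 Hz: 22.4 dB
  2000 Hz: 35.9 dB
  4000 Hz: 37.4 dB
Formula: STC ~ round(average of TL values)
Sum = 44.4 + 52.3 + 29.6 + 22.4 + 35.9 + 37.4 = 222.0
Average = 222.0 / 6 = 37.0
Rounded: 37

37


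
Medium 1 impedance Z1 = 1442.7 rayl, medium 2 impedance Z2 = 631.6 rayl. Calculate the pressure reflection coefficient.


Given values:
  Z1 = 1442.7 rayl, Z2 = 631.6 rayl
Formula: R = (Z2 - Z1) / (Z2 + Z1)
Numerator: Z2 - Z1 = 631.6 - 1442.7 = -811.1
Denominator: Z2 + Z1 = 631.6 + 1442.7 = 2074.3
R = -811.1 / 2074.3 = -0.391

-0.391


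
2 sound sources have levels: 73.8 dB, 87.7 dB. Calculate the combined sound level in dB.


Formula: L_total = 10 * log10( sum(10^(Li/10)) )
  Source 1: 10^(73.8/10) = 23988329.1902
  Source 2: 10^(87.7/10) = 588843655.3556
Sum of linear values = 612831984.5458
L_total = 10 * log10(612831984.5458) = 87.87

87.87 dB


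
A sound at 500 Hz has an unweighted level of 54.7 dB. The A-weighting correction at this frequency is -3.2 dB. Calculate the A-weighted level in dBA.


Given values:
  SPL = 54.7 dB
  A-weighting at 500 Hz = -3.2 dB
Formula: L_A = SPL + A_weight
L_A = 54.7 + (-3.2)
L_A = 51.5

51.5 dBA


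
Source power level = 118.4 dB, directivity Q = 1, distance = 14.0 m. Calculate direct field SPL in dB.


Given values:
  Lw = 118.4 dB, Q = 1, r = 14.0 m
Formula: SPL = Lw + 10 * log10(Q / (4 * pi * r^2))
Compute 4 * pi * r^2 = 4 * pi * 14.0^2 = 2463.0086
Compute Q / denom = 1 / 2463.0086 = 0.00040601
Compute 10 * log10(0.00040601) = -33.9146
SPL = 118.4 + (-33.9146) = 84.49

84.49 dB


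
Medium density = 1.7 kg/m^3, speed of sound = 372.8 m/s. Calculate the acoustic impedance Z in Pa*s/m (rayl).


Given values:
  rho = 1.7 kg/m^3
  c = 372.8 m/s
Formula: Z = rho * c
Z = 1.7 * 372.8
Z = 633.76

633.76 rayl


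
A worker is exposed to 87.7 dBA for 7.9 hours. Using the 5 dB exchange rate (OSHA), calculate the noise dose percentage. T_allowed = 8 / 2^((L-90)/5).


Given values:
  L = 87.7 dBA, T = 7.9 hours
Formula: T_allowed = 8 / 2^((L - 90) / 5)
Compute exponent: (87.7 - 90) / 5 = -0.46
Compute 2^(-0.46) = 0.726986
T_allowed = 8 / 0.726986 = 11.004338 hours
Dose = (T / T_allowed) * 100
Dose = (7.9 / 11.004338) * 100 = 71.79

71.79 %


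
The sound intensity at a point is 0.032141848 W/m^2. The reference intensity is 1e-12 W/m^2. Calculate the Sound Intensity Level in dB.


Given values:
  I = 0.032141848 W/m^2
  I_ref = 1e-12 W/m^2
Formula: SIL = 10 * log10(I / I_ref)
Compute ratio: I / I_ref = 32141848000
Compute log10: log10(32141848000) = 10.507071
Multiply: SIL = 10 * 10.507071 = 105.07

105.07 dB


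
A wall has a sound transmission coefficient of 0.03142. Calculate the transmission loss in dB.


Given values:
  tau = 0.03142
Formula: TL = 10 * log10(1 / tau)
Compute 1 / tau = 1 / 0.03142 = 31.8269
Compute log10(31.8269) = 1.502794
TL = 10 * 1.502794 = 15.03

15.03 dB


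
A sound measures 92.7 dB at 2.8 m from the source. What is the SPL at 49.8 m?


Given values:
  SPL1 = 92.7 dB, r1 = 2.8 m, r2 = 49.8 m
Formula: SPL2 = SPL1 - 20 * log10(r2 / r1)
Compute ratio: r2 / r1 = 49.8 / 2.8 = 17.7857
Compute log10: log10(17.7857) = 1.250071
Compute drop: 20 * 1.250071 = 25.0014
SPL2 = 92.7 - 25.0014 = 67.7

67.7 dB


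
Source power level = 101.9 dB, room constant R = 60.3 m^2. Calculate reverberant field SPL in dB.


Given values:
  Lw = 101.9 dB, R = 60.3 m^2
Formula: SPL = Lw + 10 * log10(4 / R)
Compute 4 / R = 4 / 60.3 = 0.066335
Compute 10 * log10(0.066335) = -11.7826
SPL = 101.9 + (-11.7826) = 90.12

90.12 dB


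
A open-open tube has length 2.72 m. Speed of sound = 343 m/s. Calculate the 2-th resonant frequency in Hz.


Given values:
  Tube type: open-open, L = 2.72 m, c = 343 m/s, n = 2
Formula: f_n = n * c / (2 * L)
Compute 2 * L = 2 * 2.72 = 5.44
f = 2 * 343 / 5.44
f = 126.1

126.1 Hz


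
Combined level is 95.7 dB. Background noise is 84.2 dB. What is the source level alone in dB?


Given values:
  L_total = 95.7 dB, L_bg = 84.2 dB
Formula: L_source = 10 * log10(10^(L_total/10) - 10^(L_bg/10))
Convert to linear:
  10^(95.7/10) = 3715352290.9717
  10^(84.2/10) = 263026799.1895
Difference: 3715352290.9717 - 263026799.1895 = 3452325491.7822
L_source = 10 * log10(3452325491.7822) = 95.38

95.38 dB


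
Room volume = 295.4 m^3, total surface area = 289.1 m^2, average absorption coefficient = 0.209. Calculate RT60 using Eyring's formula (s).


Given values:
  V = 295.4 m^3, S = 289.1 m^2, alpha = 0.209
Formula: RT60 = 0.161 * V / (-S * ln(1 - alpha))
Compute ln(1 - 0.209) = ln(0.791) = -0.234457
Denominator: -289.1 * -0.234457 = 67.7815
Numerator: 0.161 * 295.4 = 47.5594
RT60 = 47.5594 / 67.7815 = 0.702

0.702 s


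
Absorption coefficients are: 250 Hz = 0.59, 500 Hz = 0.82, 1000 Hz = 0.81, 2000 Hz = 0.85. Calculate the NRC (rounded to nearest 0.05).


Given values:
  a_250 = 0.59, a_500 = 0.82
  a_1000 = 0.81, a_2000 = 0.85
Formula: NRC = (a250 + a500 + a1000 + a2000) / 4
Sum = 0.59 + 0.82 + 0.81 + 0.85 = 3.07
NRC = 3.07 / 4 = 0.7675
Rounded to nearest 0.05: 0.75

0.75


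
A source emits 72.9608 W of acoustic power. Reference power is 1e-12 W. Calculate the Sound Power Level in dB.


Given values:
  W = 72.9608 W
  W_ref = 1e-12 W
Formula: SWL = 10 * log10(W / W_ref)
Compute ratio: W / W_ref = 72960800000000
Compute log10: log10(72960800000000) = 13.86309
Multiply: SWL = 10 * 13.86309 = 138.63

138.63 dB


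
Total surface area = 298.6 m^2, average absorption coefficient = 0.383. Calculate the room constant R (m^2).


Given values:
  S = 298.6 m^2, alpha = 0.383
Formula: R = S * alpha / (1 - alpha)
Numerator: 298.6 * 0.383 = 114.3638
Denominator: 1 - 0.383 = 0.617
R = 114.3638 / 0.617 = 185.35

185.35 m^2


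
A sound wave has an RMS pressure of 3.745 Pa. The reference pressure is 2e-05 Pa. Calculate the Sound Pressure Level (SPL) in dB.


Given values:
  p = 3.745 Pa
  p_ref = 2e-05 Pa
Formula: SPL = 20 * log10(p / p_ref)
Compute ratio: p / p_ref = 3.745 / 2e-05 = 187250
Compute log10: log10(187250) = 5.272422
Multiply: SPL = 20 * 5.272422 = 105.45

105.45 dB


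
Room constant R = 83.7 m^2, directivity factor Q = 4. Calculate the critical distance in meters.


Given values:
  R = 83.7 m^2, Q = 4
Formula: d_c = 0.141 * sqrt(Q * R)
Compute Q * R = 4 * 83.7 = 334.8
Compute sqrt(334.8) = 18.2975
d_c = 0.141 * 18.2975 = 2.58

2.58 m


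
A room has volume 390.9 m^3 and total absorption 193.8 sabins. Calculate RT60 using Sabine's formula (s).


Given values:
  V = 390.9 m^3
  A = 193.8 sabins
Formula: RT60 = 0.161 * V / A
Numerator: 0.161 * 390.9 = 62.9349
RT60 = 62.9349 / 193.8 = 0.325

0.325 s


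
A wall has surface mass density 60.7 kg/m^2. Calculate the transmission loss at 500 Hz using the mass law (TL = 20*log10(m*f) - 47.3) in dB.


Given values:
  m = 60.7 kg/m^2, f = 500 Hz
Formula: TL = 20 * log10(m * f) - 47.3
Compute m * f = 60.7 * 500 = 30350.0
Compute log10(30350.0) = 4.482159
Compute 20 * 4.482159 = 89.6432
TL = 89.6432 - 47.3 = 42.34

42.34 dB


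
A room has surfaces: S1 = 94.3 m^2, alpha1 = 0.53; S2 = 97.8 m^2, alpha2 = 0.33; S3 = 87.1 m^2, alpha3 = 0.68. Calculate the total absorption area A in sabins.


Given surfaces:
  Surface 1: 94.3 * 0.53 = 49.979
  Surface 2: 97.8 * 0.33 = 32.274
  Surface 3: 87.1 * 0.68 = 59.228
Formula: A = sum(Si * alpha_i)
A = 49.979 + 32.274 + 59.228
A = 141.48

141.48 sabins


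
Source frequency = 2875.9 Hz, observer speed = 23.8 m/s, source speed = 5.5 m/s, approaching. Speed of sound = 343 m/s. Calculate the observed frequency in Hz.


Given values:
  f_s = 2875.9 Hz, v_o = 23.8 m/s, v_s = 5.5 m/s
  Direction: approaching
Formula: f_o = f_s * (c + v_o) / (c - v_s)
Numerator: c + v_o = 343 + 23.8 = 366.8
Denominator: c - v_s = 343 - 5.5 = 337.5
f_o = 2875.9 * 366.8 / 337.5 = 3125.57

3125.57 Hz


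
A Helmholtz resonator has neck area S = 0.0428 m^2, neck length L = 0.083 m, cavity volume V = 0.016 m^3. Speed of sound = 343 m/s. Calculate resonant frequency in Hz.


Given values:
  S = 0.0428 m^2, L = 0.083 m, V = 0.016 m^3, c = 343 m/s
Formula: f = (c / (2*pi)) * sqrt(S / (V * L))
Compute V * L = 0.016 * 0.083 = 0.001328
Compute S / (V * L) = 0.0428 / 0.001328 = 32.2289
Compute sqrt(32.2289) = 5.67705
Compute c / (2*pi) = 343 / 6.283185 = 54.590148
f = 54.590148 * 5.67705 = 309.91

309.91 Hz


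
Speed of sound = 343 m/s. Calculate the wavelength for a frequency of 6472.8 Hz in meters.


Given values:
  c = 343 m/s, f = 6472.8 Hz
Formula: lambda = c / f
lambda = 343 / 6472.8
lambda = 0.053

0.053 m


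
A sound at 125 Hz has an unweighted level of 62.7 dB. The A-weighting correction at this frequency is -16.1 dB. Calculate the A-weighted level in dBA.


Given values:
  SPL = 62.7 dB
  A-weighting at 125 Hz = -16.1 dB
Formula: L_A = SPL + A_weight
L_A = 62.7 + (-16.1)
L_A = 46.6

46.6 dBA


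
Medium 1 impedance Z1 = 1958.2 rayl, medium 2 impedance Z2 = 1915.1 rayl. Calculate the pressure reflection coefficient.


Given values:
  Z1 = 1958.2 rayl, Z2 = 1915.1 rayl
Formula: R = (Z2 - Z1) / (Z2 + Z1)
Numerator: Z2 - Z1 = 1915.1 - 1958.2 = -43.1
Denominator: Z2 + Z1 = 1915.1 + 1958.2 = 3873.3
R = -43.1 / 3873.3 = -0.0111

-0.0111


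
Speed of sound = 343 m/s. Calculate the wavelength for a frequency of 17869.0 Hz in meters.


Given values:
  c = 343 m/s, f = 17869.0 Hz
Formula: lambda = c / f
lambda = 343 / 17869.0
lambda = 0.0192

0.0192 m


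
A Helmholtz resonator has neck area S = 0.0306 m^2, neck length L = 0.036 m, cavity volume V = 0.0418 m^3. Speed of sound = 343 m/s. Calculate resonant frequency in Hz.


Given values:
  S = 0.0306 m^2, L = 0.036 m, V = 0.0418 m^3, c = 343 m/s
Formula: f = (c / (2*pi)) * sqrt(S / (V * L))
Compute V * L = 0.0418 * 0.036 = 0.0015048
Compute S / (V * L) = 0.0306 / 0.0015048 = 20.3349
Compute sqrt(20.3349) = 4.509423
Compute c / (2*pi) = 343 / 6.283185 = 54.590148
f = 54.590148 * 4.509423 = 246.17

246.17 Hz


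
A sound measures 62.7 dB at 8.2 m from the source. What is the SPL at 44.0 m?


Given values:
  SPL1 = 62.7 dB, r1 = 8.2 m, r2 = 44.0 m
Formula: SPL2 = SPL1 - 20 * log10(r2 / r1)
Compute ratio: r2 / r1 = 44.0 / 8.2 = 5.3659
Compute log10: log10(5.3659) = 0.729643
Compute drop: 20 * 0.729643 = 14.5929
SPL2 = 62.7 - 14.5929 = 48.11

48.11 dB


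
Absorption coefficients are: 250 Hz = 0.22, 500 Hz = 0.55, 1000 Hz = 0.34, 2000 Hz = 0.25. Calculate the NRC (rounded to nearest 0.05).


Given values:
  a_250 = 0.22, a_500 = 0.55
  a_1000 = 0.34, a_2000 = 0.25
Formula: NRC = (a250 + a500 + a1000 + a2000) / 4
Sum = 0.22 + 0.55 + 0.34 + 0.25 = 1.36
NRC = 1.36 / 4 = 0.34
Rounded to nearest 0.05: 0.35

0.35


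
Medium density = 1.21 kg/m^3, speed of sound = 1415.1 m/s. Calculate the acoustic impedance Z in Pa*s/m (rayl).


Given values:
  rho = 1.21 kg/m^3
  c = 1415.1 m/s
Formula: Z = rho * c
Z = 1.21 * 1415.1
Z = 1712.27

1712.27 rayl


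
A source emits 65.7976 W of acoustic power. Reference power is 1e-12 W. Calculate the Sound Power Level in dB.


Given values:
  W = 65.7976 W
  W_ref = 1e-12 W
Formula: SWL = 10 * log10(W / W_ref)
Compute ratio: W / W_ref = 65797600000000
Compute log10: log10(65797600000000) = 13.81821
Multiply: SWL = 10 * 13.81821 = 138.18

138.18 dB


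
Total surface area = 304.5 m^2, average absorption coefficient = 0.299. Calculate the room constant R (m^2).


Given values:
  S = 304.5 m^2, alpha = 0.299
Formula: R = S * alpha / (1 - alpha)
Numerator: 304.5 * 0.299 = 91.0455
Denominator: 1 - 0.299 = 0.701
R = 91.0455 / 0.701 = 129.88

129.88 m^2


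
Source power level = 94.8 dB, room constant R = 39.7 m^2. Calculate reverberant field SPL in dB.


Given values:
  Lw = 94.8 dB, R = 39.7 m^2
Formula: SPL = Lw + 10 * log10(4 / R)
Compute 4 / R = 4 / 39.7 = 0.100756
Compute 10 * log10(0.100756) = -9.9673
SPL = 94.8 + (-9.9673) = 84.83

84.83 dB


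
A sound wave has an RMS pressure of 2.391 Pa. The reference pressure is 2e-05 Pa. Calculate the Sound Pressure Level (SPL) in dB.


Given values:
  p = 2.391 Pa
  p_ref = 2e-05 Pa
Formula: SPL = 20 * log10(p / p_ref)
Compute ratio: p / p_ref = 2.391 / 2e-05 = 119550
Compute log10: log10(119550) = 5.07755
Multiply: SPL = 20 * 5.07755 = 101.55

101.55 dB


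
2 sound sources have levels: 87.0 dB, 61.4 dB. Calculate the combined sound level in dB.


Formula: L_total = 10 * log10( sum(10^(Li/10)) )
  Source 1: 10^(87.0/10) = 501187233.6273
  Source 2: 10^(61.4/10) = 1380384.2646
Sum of linear values = 502567617.8919
L_total = 10 * log10(502567617.8919) = 87.01

87.01 dB


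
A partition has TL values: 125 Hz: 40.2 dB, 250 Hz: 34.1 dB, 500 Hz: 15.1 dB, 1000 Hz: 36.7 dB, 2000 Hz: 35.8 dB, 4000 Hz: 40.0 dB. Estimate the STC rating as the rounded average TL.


Given TL values at each frequency:
  125 Hz: 40.2 dB
  250 Hz: 34.1 dB
  500 Hz: 15.1 dB
  1000 Hz: 36.7 dB
  2000 Hz: 35.8 dB
  4000 Hz: 40.0 dB
Formula: STC ~ round(average of TL values)
Sum = 40.2 + 34.1 + 15.1 + 36.7 + 35.8 + 40.0 = 201.9
Average = 201.9 / 6 = 33.65
Rounded: 34

34


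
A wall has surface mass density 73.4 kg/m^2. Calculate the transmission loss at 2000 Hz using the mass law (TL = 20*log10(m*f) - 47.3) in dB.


Given values:
  m = 73.4 kg/m^2, f = 2000 Hz
Formula: TL = 20 * log10(m * f) - 47.3
Compute m * f = 73.4 * 2000 = 146800.0
Compute log10(146800.0) = 5.166726
Compute 20 * 5.166726 = 103.3345
TL = 103.3345 - 47.3 = 56.03

56.03 dB


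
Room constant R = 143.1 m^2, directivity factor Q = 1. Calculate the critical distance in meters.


Given values:
  R = 143.1 m^2, Q = 1
Formula: d_c = 0.141 * sqrt(Q * R)
Compute Q * R = 1 * 143.1 = 143.1
Compute sqrt(143.1) = 11.9624
d_c = 0.141 * 11.9624 = 1.687

1.687 m


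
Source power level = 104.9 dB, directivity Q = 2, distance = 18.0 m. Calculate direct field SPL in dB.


Given values:
  Lw = 104.9 dB, Q = 2, r = 18.0 m
Formula: SPL = Lw + 10 * log10(Q / (4 * pi * r^2))
Compute 4 * pi * r^2 = 4 * pi * 18.0^2 = 4071.5041
Compute Q / denom = 2 / 4071.5041 = 0.00049122
Compute 10 * log10(0.00049122) = -33.0872
SPL = 104.9 + (-33.0872) = 71.81

71.81 dB


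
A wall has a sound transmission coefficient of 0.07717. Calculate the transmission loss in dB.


Given values:
  tau = 0.07717
Formula: TL = 10 * log10(1 / tau)
Compute 1 / tau = 1 / 0.07717 = 12.9584
Compute log10(12.9584) = 1.112551
TL = 10 * 1.112551 = 11.13

11.13 dB


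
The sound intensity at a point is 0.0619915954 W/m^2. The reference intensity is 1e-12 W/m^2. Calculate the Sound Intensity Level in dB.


Given values:
  I = 0.0619915954 W/m^2
  I_ref = 1e-12 W/m^2
Formula: SIL = 10 * log10(I / I_ref)
Compute ratio: I / I_ref = 61991595400
Compute log10: log10(61991595400) = 10.792333
Multiply: SIL = 10 * 10.792333 = 107.92

107.92 dB


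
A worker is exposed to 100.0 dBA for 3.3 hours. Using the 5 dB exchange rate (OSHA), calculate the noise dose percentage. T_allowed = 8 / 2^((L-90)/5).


Given values:
  L = 100.0 dBA, T = 3.3 hours
Formula: T_allowed = 8 / 2^((L - 90) / 5)
Compute exponent: (100.0 - 90) / 5 = 2.0
Compute 2^(2.0) = 4.0
T_allowed = 8 / 4.0 = 2.0 hours
Dose = (T / T_allowed) * 100
Dose = (3.3 / 2.0) * 100 = 165.0

165.0 %


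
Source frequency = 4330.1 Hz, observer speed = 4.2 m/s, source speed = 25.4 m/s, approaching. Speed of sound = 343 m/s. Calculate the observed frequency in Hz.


Given values:
  f_s = 4330.1 Hz, v_o = 4.2 m/s, v_s = 25.4 m/s
  Direction: approaching
Formula: f_o = f_s * (c + v_o) / (c - v_s)
Numerator: c + v_o = 343 + 4.2 = 347.2
Denominator: c - v_s = 343 - 25.4 = 317.6
f_o = 4330.1 * 347.2 / 317.6 = 4733.66

4733.66 Hz


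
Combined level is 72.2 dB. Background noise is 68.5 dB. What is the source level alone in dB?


Given values:
  L_total = 72.2 dB, L_bg = 68.5 dB
Formula: L_source = 10 * log10(10^(L_total/10) - 10^(L_bg/10))
Convert to linear:
  10^(72.2/10) = 16595869.0744
  10^(68.5/10) = 7079457.8438
Difference: 16595869.0744 - 7079457.8438 = 9516411.2306
L_source = 10 * log10(9516411.2306) = 69.78

69.78 dB


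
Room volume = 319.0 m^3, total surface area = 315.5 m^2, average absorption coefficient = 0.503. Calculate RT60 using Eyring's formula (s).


Given values:
  V = 319.0 m^3, S = 315.5 m^2, alpha = 0.503
Formula: RT60 = 0.161 * V / (-S * ln(1 - alpha))
Compute ln(1 - 0.503) = ln(0.497) = -0.699165
Denominator: -315.5 * -0.699165 = 220.5866
Numerator: 0.161 * 319.0 = 51.359
RT60 = 51.359 / 220.5866 = 0.233

0.233 s


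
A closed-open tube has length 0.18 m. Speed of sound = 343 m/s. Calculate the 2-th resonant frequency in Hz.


Given values:
  Tube type: closed-open, L = 0.18 m, c = 343 m/s, n = 2
Formula: f_n = (2n - 1) * c / (4 * L)
Compute 2n - 1 = 2*2 - 1 = 3
Compute 4 * L = 4 * 0.18 = 0.72
f = 3 * 343 / 0.72
f = 1429.17

1429.17 Hz


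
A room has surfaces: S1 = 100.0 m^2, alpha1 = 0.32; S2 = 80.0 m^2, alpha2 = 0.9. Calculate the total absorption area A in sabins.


Given surfaces:
  Surface 1: 100.0 * 0.32 = 32.0
  Surface 2: 80.0 * 0.9 = 72.0
Formula: A = sum(Si * alpha_i)
A = 32.0 + 72.0
A = 104.0

104.0 sabins


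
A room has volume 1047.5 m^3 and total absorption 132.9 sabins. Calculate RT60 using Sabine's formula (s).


Given values:
  V = 1047.5 m^3
  A = 132.9 sabins
Formula: RT60 = 0.161 * V / A
Numerator: 0.161 * 1047.5 = 168.6475
RT60 = 168.6475 / 132.9 = 1.269

1.269 s


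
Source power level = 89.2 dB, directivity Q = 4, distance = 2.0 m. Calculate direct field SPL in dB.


Given values:
  Lw = 89.2 dB, Q = 4, r = 2.0 m
Formula: SPL = Lw + 10 * log10(Q / (4 * pi * r^2))
Compute 4 * pi * r^2 = 4 * pi * 2.0^2 = 50.2655
Compute Q / denom = 4 / 50.2655 = 0.07957744
Compute 10 * log10(0.07957744) = -10.9921
SPL = 89.2 + (-10.9921) = 78.21

78.21 dB


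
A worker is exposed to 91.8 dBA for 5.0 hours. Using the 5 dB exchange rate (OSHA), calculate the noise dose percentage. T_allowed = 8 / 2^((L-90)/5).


Given values:
  L = 91.8 dBA, T = 5.0 hours
Formula: T_allowed = 8 / 2^((L - 90) / 5)
Compute exponent: (91.8 - 90) / 5 = 0.36
Compute 2^(0.36) = 1.283426
T_allowed = 8 / 1.283426 = 6.233316 hours
Dose = (T / T_allowed) * 100
Dose = (5.0 / 6.233316) * 100 = 80.21

80.21 %


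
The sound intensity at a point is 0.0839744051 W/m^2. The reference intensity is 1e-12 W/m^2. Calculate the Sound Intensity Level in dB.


Given values:
  I = 0.0839744051 W/m^2
  I_ref = 1e-12 W/m^2
Formula: SIL = 10 * log10(I / I_ref)
Compute ratio: I / I_ref = 83974405100
Compute log10: log10(83974405100) = 10.924147
Multiply: SIL = 10 * 10.924147 = 109.24

109.24 dB


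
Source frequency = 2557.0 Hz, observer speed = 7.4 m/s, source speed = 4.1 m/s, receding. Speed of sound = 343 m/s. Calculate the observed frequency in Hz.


Given values:
  f_s = 2557.0 Hz, v_o = 7.4 m/s, v_s = 4.1 m/s
  Direction: receding
Formula: f_o = f_s * (c - v_o) / (c + v_s)
Numerator: c - v_o = 343 - 7.4 = 335.6
Denominator: c + v_s = 343 + 4.1 = 347.1
f_o = 2557.0 * 335.6 / 347.1 = 2472.28

2472.28 Hz


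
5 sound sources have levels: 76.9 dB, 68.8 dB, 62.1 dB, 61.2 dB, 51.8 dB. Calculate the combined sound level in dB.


Formula: L_total = 10 * log10( sum(10^(Li/10)) )
  Source 1: 10^(76.9/10) = 48977881.9368
  Source 2: 10^(68.8/10) = 7585775.7503
  Source 3: 10^(62.1/10) = 1621810.0974
  Source 4: 10^(61.2/10) = 1318256.7386
  Source 5: 10^(51.8/10) = 151356.1248
Sum of linear values = 59655080.6479
L_total = 10 * log10(59655080.6479) = 77.76

77.76 dB


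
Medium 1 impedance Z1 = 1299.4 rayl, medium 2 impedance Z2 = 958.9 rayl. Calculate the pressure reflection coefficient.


Given values:
  Z1 = 1299.4 rayl, Z2 = 958.9 rayl
Formula: R = (Z2 - Z1) / (Z2 + Z1)
Numerator: Z2 - Z1 = 958.9 - 1299.4 = -340.5
Denominator: Z2 + Z1 = 958.9 + 1299.4 = 2258.3
R = -340.5 / 2258.3 = -0.1508

-0.1508


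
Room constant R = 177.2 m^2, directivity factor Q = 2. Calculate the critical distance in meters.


Given values:
  R = 177.2 m^2, Q = 2
Formula: d_c = 0.141 * sqrt(Q * R)
Compute Q * R = 2 * 177.2 = 354.4
Compute sqrt(354.4) = 18.8255
d_c = 0.141 * 18.8255 = 2.654

2.654 m


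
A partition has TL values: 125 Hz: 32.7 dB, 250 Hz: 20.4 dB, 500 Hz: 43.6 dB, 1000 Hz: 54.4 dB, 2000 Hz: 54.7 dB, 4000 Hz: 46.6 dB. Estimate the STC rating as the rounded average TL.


Given TL values at each frequency:
  125 Hz: 32.7 dB
  250 Hz: 20.4 dB
  500 Hz: 43.6 dB
  1000 Hz: 54.4 dB
  2000 Hz: 54.7 dB
  4000 Hz: 46.6 dB
Formula: STC ~ round(average of TL values)
Sum = 32.7 + 20.4 + 43.6 + 54.4 + 54.7 + 46.6 = 252.4
Average = 252.4 / 6 = 42.07
Rounded: 42

42


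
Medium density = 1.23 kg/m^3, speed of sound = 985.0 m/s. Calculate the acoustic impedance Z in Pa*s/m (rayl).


Given values:
  rho = 1.23 kg/m^3
  c = 985.0 m/s
Formula: Z = rho * c
Z = 1.23 * 985.0
Z = 1211.55

1211.55 rayl


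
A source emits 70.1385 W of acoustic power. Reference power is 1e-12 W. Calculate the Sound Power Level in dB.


Given values:
  W = 70.1385 W
  W_ref = 1e-12 W
Formula: SWL = 10 * log10(W / W_ref)
Compute ratio: W / W_ref = 70138500000000
Compute log10: log10(70138500000000) = 13.845956
Multiply: SWL = 10 * 13.845956 = 138.46

138.46 dB


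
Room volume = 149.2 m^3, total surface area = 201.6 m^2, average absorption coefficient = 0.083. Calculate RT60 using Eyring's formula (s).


Given values:
  V = 149.2 m^3, S = 201.6 m^2, alpha = 0.083
Formula: RT60 = 0.161 * V / (-S * ln(1 - alpha))
Compute ln(1 - 0.083) = ln(0.917) = -0.086648
Denominator: -201.6 * -0.086648 = 17.4682
Numerator: 0.161 * 149.2 = 24.0212
RT60 = 24.0212 / 17.4682 = 1.375

1.375 s


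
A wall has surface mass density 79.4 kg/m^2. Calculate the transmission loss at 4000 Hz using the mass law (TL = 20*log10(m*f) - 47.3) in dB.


Given values:
  m = 79.4 kg/m^2, f = 4000 Hz
Formula: TL = 20 * log10(m * f) - 47.3
Compute m * f = 79.4 * 4000 = 317600.0
Compute log10(317600.0) = 5.50188
Compute 20 * 5.50188 = 110.0376
TL = 110.0376 - 47.3 = 62.74

62.74 dB


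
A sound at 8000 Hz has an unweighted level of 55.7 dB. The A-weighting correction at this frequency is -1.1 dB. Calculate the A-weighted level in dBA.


Given values:
  SPL = 55.7 dB
  A-weighting at 8000 Hz = -1.1 dB
Formula: L_A = SPL + A_weight
L_A = 55.7 + (-1.1)
L_A = 54.6

54.6 dBA


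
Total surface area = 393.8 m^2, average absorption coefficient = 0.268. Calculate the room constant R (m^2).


Given values:
  S = 393.8 m^2, alpha = 0.268
Formula: R = S * alpha / (1 - alpha)
Numerator: 393.8 * 0.268 = 105.5384
Denominator: 1 - 0.268 = 0.732
R = 105.5384 / 0.732 = 144.18

144.18 m^2


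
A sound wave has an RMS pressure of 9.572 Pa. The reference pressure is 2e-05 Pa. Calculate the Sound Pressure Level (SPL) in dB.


Given values:
  p = 9.572 Pa
  p_ref = 2e-05 Pa
Formula: SPL = 20 * log10(p / p_ref)
Compute ratio: p / p_ref = 9.572 / 2e-05 = 478600
Compute log10: log10(478600) = 5.679973
Multiply: SPL = 20 * 5.679973 = 113.6

113.6 dB


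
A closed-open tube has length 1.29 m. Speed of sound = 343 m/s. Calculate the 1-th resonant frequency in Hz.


Given values:
  Tube type: closed-open, L = 1.29 m, c = 343 m/s, n = 1
Formula: f_n = (2n - 1) * c / (4 * L)
Compute 2n - 1 = 2*1 - 1 = 1
Compute 4 * L = 4 * 1.29 = 5.16
f = 1 * 343 / 5.16
f = 66.47

66.47 Hz


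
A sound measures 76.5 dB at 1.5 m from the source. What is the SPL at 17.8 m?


Given values:
  SPL1 = 76.5 dB, r1 = 1.5 m, r2 = 17.8 m
Formula: SPL2 = SPL1 - 20 * log10(r2 / r1)
Compute ratio: r2 / r1 = 17.8 / 1.5 = 11.8667
Compute log10: log10(11.8667) = 1.07433
Compute drop: 20 * 1.07433 = 21.4866
SPL2 = 76.5 - 21.4866 = 55.01

55.01 dB


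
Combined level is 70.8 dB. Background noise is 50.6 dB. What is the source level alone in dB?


Given values:
  L_total = 70.8 dB, L_bg = 50.6 dB
Formula: L_source = 10 * log10(10^(L_total/10) - 10^(L_bg/10))
Convert to linear:
  10^(70.8/10) = 12022644.3462
  10^(50.6/10) = 114815.3621
Difference: 12022644.3462 - 114815.3621 = 11907828.9841
L_source = 10 * log10(11907828.9841) = 70.76

70.76 dB


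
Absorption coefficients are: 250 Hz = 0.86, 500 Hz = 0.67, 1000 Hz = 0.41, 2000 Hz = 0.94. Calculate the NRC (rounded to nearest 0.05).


Given values:
  a_250 = 0.86, a_500 = 0.67
  a_1000 = 0.41, a_2000 = 0.94
Formula: NRC = (a250 + a500 + a1000 + a2000) / 4
Sum = 0.86 + 0.67 + 0.41 + 0.94 = 2.88
NRC = 2.88 / 4 = 0.72
Rounded to nearest 0.05: 0.7

0.7


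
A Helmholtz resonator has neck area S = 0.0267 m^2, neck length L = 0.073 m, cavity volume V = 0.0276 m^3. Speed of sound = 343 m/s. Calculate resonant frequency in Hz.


Given values:
  S = 0.0267 m^2, L = 0.073 m, V = 0.0276 m^3, c = 343 m/s
Formula: f = (c / (2*pi)) * sqrt(S / (V * L))
Compute V * L = 0.0276 * 0.073 = 0.0020148
Compute S / (V * L) = 0.0267 / 0.0020148 = 13.2519
Compute sqrt(13.2519) = 3.640316
Compute c / (2*pi) = 343 / 6.283185 = 54.590148
f = 54.590148 * 3.640316 = 198.73

198.73 Hz


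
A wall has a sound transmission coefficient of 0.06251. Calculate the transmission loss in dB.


Given values:
  tau = 0.06251
Formula: TL = 10 * log10(1 / tau)
Compute 1 / tau = 1 / 0.06251 = 15.9974
Compute log10(15.9974) = 1.204049
TL = 10 * 1.204049 = 12.04

12.04 dB


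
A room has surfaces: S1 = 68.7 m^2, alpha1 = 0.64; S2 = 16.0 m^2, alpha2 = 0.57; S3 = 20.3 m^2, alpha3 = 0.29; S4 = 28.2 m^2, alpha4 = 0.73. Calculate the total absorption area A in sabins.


Given surfaces:
  Surface 1: 68.7 * 0.64 = 43.968
  Surface 2: 16.0 * 0.57 = 9.12
  Surface 3: 20.3 * 0.29 = 5.887
  Surface 4: 28.2 * 0.73 = 20.586
Formula: A = sum(Si * alpha_i)
A = 43.968 + 9.12 + 5.887 + 20.586
A = 79.56

79.56 sabins


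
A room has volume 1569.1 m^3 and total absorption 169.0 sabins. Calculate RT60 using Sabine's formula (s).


Given values:
  V = 1569.1 m^3
  A = 169.0 sabins
Formula: RT60 = 0.161 * V / A
Numerator: 0.161 * 1569.1 = 252.6251
RT60 = 252.6251 / 169.0 = 1.495

1.495 s


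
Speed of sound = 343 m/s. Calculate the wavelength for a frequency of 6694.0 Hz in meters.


Given values:
  c = 343 m/s, f = 6694.0 Hz
Formula: lambda = c / f
lambda = 343 / 6694.0
lambda = 0.0512

0.0512 m


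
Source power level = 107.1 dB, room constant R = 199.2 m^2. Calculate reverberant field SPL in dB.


Given values:
  Lw = 107.1 dB, R = 199.2 m^2
Formula: SPL = Lw + 10 * log10(4 / R)
Compute 4 / R = 4 / 199.2 = 0.02008
Compute 10 * log10(0.02008) = -16.9724
SPL = 107.1 + (-16.9724) = 90.13

90.13 dB


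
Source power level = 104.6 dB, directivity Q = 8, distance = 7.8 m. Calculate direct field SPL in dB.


Given values:
  Lw = 104.6 dB, Q = 8, r = 7.8 m
Formula: SPL = Lw + 10 * log10(Q / (4 * pi * r^2))
Compute 4 * pi * r^2 = 4 * pi * 7.8^2 = 764.538
Compute Q / denom = 8 / 764.538 = 0.01046384
Compute 10 * log10(0.01046384) = -19.8031
SPL = 104.6 + (-19.8031) = 84.8

84.8 dB


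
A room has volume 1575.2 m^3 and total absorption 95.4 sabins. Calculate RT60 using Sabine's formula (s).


Given values:
  V = 1575.2 m^3
  A = 95.4 sabins
Formula: RT60 = 0.161 * V / A
Numerator: 0.161 * 1575.2 = 253.6072
RT60 = 253.6072 / 95.4 = 2.658

2.658 s


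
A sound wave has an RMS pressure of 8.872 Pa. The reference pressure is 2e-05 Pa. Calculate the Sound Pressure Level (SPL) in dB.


Given values:
  p = 8.872 Pa
  p_ref = 2e-05 Pa
Formula: SPL = 20 * log10(p / p_ref)
Compute ratio: p / p_ref = 8.872 / 2e-05 = 443600
Compute log10: log10(443600) = 5.646992
Multiply: SPL = 20 * 5.646992 = 112.94

112.94 dB


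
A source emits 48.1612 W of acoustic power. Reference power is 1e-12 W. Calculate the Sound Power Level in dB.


Given values:
  W = 48.1612 W
  W_ref = 1e-12 W
Formula: SWL = 10 * log10(W / W_ref)
Compute ratio: W / W_ref = 48161200000000
Compute log10: log10(48161200000000) = 13.682697
Multiply: SWL = 10 * 13.682697 = 136.83

136.83 dB


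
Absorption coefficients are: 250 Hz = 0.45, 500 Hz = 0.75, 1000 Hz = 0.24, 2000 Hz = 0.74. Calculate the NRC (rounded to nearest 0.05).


Given values:
  a_250 = 0.45, a_500 = 0.75
  a_1000 = 0.24, a_2000 = 0.74
Formula: NRC = (a250 + a500 + a1000 + a2000) / 4
Sum = 0.45 + 0.75 + 0.24 + 0.74 = 2.18
NRC = 2.18 / 4 = 0.545
Rounded to nearest 0.05: 0.55

0.55


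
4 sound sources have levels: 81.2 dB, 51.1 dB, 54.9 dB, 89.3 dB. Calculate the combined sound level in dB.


Formula: L_total = 10 * log10( sum(10^(Li/10)) )
  Source 1: 10^(81.2/10) = 131825673.8556
  Source 2: 10^(51.1/10) = 128824.9552
  Source 3: 10^(54.9/10) = 309029.5433
  Source 4: 10^(89.3/10) = 851138038.2024
Sum of linear values = 983401566.5565
L_total = 10 * log10(983401566.5565) = 89.93

89.93 dB


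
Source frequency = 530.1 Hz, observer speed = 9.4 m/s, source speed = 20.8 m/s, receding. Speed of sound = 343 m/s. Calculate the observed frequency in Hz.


Given values:
  f_s = 530.1 Hz, v_o = 9.4 m/s, v_s = 20.8 m/s
  Direction: receding
Formula: f_o = f_s * (c - v_o) / (c + v_s)
Numerator: c - v_o = 343 - 9.4 = 333.6
Denominator: c + v_s = 343 + 20.8 = 363.8
f_o = 530.1 * 333.6 / 363.8 = 486.09

486.09 Hz


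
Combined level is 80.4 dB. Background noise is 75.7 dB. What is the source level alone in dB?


Given values:
  L_total = 80.4 dB, L_bg = 75.7 dB
Formula: L_source = 10 * log10(10^(L_total/10) - 10^(L_bg/10))
Convert to linear:
  10^(80.4/10) = 109647819.6143
  10^(75.7/10) = 37153522.9097
Difference: 109647819.6143 - 37153522.9097 = 72494296.7046
L_source = 10 * log10(72494296.7046) = 78.6

78.6 dB


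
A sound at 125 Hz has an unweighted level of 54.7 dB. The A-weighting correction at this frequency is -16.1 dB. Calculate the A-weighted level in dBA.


Given values:
  SPL = 54.7 dB
  A-weighting at 125 Hz = -16.1 dB
Formula: L_A = SPL + A_weight
L_A = 54.7 + (-16.1)
L_A = 38.6

38.6 dBA


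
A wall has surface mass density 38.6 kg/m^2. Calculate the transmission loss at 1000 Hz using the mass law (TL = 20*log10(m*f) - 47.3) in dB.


Given values:
  m = 38.6 kg/m^2, f = 1000 Hz
Formula: TL = 20 * log10(m * f) - 47.3
Compute m * f = 38.6 * 1000 = 38600.0
Compute log10(38600.0) = 4.586587
Compute 20 * 4.586587 = 91.7317
TL = 91.7317 - 47.3 = 44.43

44.43 dB


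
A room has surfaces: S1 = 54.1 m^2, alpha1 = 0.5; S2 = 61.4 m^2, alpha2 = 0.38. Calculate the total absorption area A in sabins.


Given surfaces:
  Surface 1: 54.1 * 0.5 = 27.05
  Surface 2: 61.4 * 0.38 = 23.332
Formula: A = sum(Si * alpha_i)
A = 27.05 + 23.332
A = 50.38

50.38 sabins


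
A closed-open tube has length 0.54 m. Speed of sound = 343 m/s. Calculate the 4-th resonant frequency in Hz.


Given values:
  Tube type: closed-open, L = 0.54 m, c = 343 m/s, n = 4
Formula: f_n = (2n - 1) * c / (4 * L)
Compute 2n - 1 = 2*4 - 1 = 7
Compute 4 * L = 4 * 0.54 = 2.16
f = 7 * 343 / 2.16
f = 1111.57

1111.57 Hz


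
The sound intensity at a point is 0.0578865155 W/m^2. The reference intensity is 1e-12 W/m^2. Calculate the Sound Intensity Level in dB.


Given values:
  I = 0.0578865155 W/m^2
  I_ref = 1e-12 W/m^2
Formula: SIL = 10 * log10(I / I_ref)
Compute ratio: I / I_ref = 57886515500
Compute log10: log10(57886515500) = 10.762577
Multiply: SIL = 10 * 10.762577 = 107.63

107.63 dB


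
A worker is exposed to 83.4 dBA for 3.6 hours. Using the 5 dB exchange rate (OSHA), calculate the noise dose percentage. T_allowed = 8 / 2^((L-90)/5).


Given values:
  L = 83.4 dBA, T = 3.6 hours
Formula: T_allowed = 8 / 2^((L - 90) / 5)
Compute exponent: (83.4 - 90) / 5 = -1.32
Compute 2^(-1.32) = 0.400535
T_allowed = 8 / 0.400535 = 19.973286 hours
Dose = (T / T_allowed) * 100
Dose = (3.6 / 19.973286) * 100 = 18.02

18.02 %
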